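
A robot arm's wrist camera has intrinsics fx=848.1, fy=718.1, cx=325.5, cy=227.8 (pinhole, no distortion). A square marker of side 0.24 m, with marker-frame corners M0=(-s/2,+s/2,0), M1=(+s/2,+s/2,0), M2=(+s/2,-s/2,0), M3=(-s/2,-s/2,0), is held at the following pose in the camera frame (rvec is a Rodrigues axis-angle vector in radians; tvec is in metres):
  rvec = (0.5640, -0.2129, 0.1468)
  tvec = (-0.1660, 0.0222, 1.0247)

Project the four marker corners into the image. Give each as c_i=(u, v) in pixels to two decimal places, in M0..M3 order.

Intrinsics K: fx=848.1, fy=718.1, cx=325.5, cy=227.8
Marker side s = 0.24 m; corners in marker frame (Z=0):
  M0 = (-0.1200, +0.1200, 0)
  M1 = (+0.1200, +0.1200, 0)
  M2 = (+0.1200, -0.1200, 0)
  M3 = (-0.1200, -0.1200, 0)
rvec = (0.5640, -0.2129, 0.1468), |rvec| = θ = 0.62046 rad = 35.550°
Rodrigues: sinθ=0.58141, 1−cosθ=0.18639; R = I + sinθ·[k]× + (1−cosθ)·[k]×²:
    [+0.96762 -0.19570 -0.15941]
    [+0.07942 +0.83556 -0.54363]
    [+0.23959 +0.51337 +0.82404]
t = (-0.1660, 0.0222, 1.0247) m
M0: Pc = R·M0+t = (-0.30560, +0.11294, +1.05755); u = 848.1·(-0.30560)/1.05755 + 325.5 = 80.4272, v = 718.1·(+0.11294)/1.05755 + 227.8 = 304.4856
M1: Pc = R·M1+t = (-0.07337, +0.13200, +1.11505); u = 848.1·(-0.07337)/1.11505 + 325.5 = 269.6961, v = 718.1·(+0.13200)/1.11505 + 227.8 = 312.8070
M2: Pc = R·M2+t = (-0.02640, -0.06854, +0.99185); u = 848.1·(-0.02640)/0.99185 + 325.5 = 302.9245, v = 718.1·(-0.06854)/0.99185 + 227.8 = 178.1799
M3: Pc = R·M3+t = (-0.25863, -0.08760, +0.93435); u = 848.1·(-0.25863)/0.93435 + 325.5 = 90.7422, v = 718.1·(-0.08760)/0.93435 + 227.8 = 160.4760

c0=(80.43, 304.49) c1=(269.70, 312.81) c2=(302.92, 178.18) c3=(90.74, 160.48)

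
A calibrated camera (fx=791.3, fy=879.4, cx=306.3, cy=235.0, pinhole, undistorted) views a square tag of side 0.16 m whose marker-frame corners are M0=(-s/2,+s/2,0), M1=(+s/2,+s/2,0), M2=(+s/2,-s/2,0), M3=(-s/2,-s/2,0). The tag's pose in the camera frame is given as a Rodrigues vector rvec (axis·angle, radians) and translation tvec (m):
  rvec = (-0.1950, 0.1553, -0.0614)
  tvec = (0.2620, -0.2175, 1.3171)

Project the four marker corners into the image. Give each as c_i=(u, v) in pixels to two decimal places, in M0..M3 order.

Intrinsics K: fx=791.3, fy=879.4, cx=306.3, cy=235.0
Marker side s = 0.16 m; corners in marker frame (Z=0):
  M0 = (-0.0800, +0.0800, 0)
  M1 = (+0.0800, +0.0800, 0)
  M2 = (+0.0800, -0.0800, 0)
  M3 = (-0.0800, -0.0800, 0)
rvec = (-0.1950, 0.1553, -0.0614), |rvec| = θ = 0.25674 rad = 14.710°
Rodrigues: sinθ=0.25392, 1−cosθ=0.03278; R = I + sinθ·[k]× + (1−cosθ)·[k]×²:
    [+0.98613 +0.04567 +0.15955]
    [-0.07579 +0.97922 +0.18812]
    [-0.14765 -0.19761 +0.96910]
t = (0.2620, -0.2175, 1.3171) m
M0: Pc = R·M0+t = (+0.18676, -0.13310, +1.31310); u = 791.3·(+0.18676)/1.31310 + 306.3 = 418.8468, v = 879.4·(-0.13310)/1.31310 + 235.0 = 145.8616
M1: Pc = R·M1+t = (+0.34454, -0.14523, +1.28948); u = 791.3·(+0.34454)/1.28948 + 306.3 = 517.7324, v = 879.4·(-0.14523)/1.28948 + 235.0 = 135.9590
M2: Pc = R·M2+t = (+0.33724, -0.30190, +1.32110); u = 791.3·(+0.33724)/1.32110 + 306.3 = 508.2956, v = 879.4·(-0.30190)/1.32110 + 235.0 = 34.0374
M3: Pc = R·M3+t = (+0.17946, -0.28977, +1.34472); u = 791.3·(+0.17946)/1.34472 + 306.3 = 411.9007, v = 879.4·(-0.28977)/1.34472 + 235.0 = 45.4976

c0=(418.85, 145.86) c1=(517.73, 135.96) c2=(508.30, 34.04) c3=(411.90, 45.50)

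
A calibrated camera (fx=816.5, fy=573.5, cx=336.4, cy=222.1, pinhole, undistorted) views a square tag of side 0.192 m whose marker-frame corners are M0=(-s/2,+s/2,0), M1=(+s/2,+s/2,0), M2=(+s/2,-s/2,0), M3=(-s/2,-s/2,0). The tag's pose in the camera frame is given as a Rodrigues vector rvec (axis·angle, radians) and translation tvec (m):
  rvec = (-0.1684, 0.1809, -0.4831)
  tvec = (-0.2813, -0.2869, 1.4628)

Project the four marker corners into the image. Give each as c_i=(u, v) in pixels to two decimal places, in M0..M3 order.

Intrinsics K: fx=816.5, fy=573.5, cx=336.4, cy=222.1
Marker side s = 0.192 m; corners in marker frame (Z=0):
  M0 = (-0.0960, +0.0960, 0)
  M1 = (+0.0960, +0.0960, 0)
  M2 = (+0.0960, -0.0960, 0)
  M3 = (-0.0960, -0.0960, 0)
rvec = (-0.1684, 0.1809, -0.4831), |rvec| = θ = 0.54265 rad = 31.092°
Rodrigues: sinθ=0.51641, 1−cosθ=0.14366; R = I + sinθ·[k]× + (1−cosθ)·[k]×²:
    [+0.87018 +0.44488 +0.21184]
    [-0.47460 +0.87231 +0.11762]
    [-0.13246 -0.20289 +0.97020]
t = (-0.2813, -0.2869, 1.4628) m
M0: Pc = R·M0+t = (-0.32213, -0.15760, +1.45604); u = 816.5·(-0.32213)/1.45604 + 336.4 = 155.7603, v = 573.5·(-0.15760)/1.45604 + 222.1 = 160.0262
M1: Pc = R·M1+t = (-0.15505, -0.24872, +1.43061); u = 816.5·(-0.15505)/1.43061 + 336.4 = 247.9044, v = 573.5·(-0.24872)/1.43061 + 222.1 = 122.3934
M2: Pc = R·M2+t = (-0.24047, -0.41620, +1.46956); u = 816.5·(-0.24047)/1.46956 + 336.4 = 202.7924, v = 573.5·(-0.41620)/1.46956 + 222.1 = 59.6757
M3: Pc = R·M3+t = (-0.40755, -0.32508, +1.49499); u = 816.5·(-0.40755)/1.49499 + 336.4 = 113.8168, v = 573.5·(-0.32508)/1.49499 + 222.1 = 97.3949

c0=(155.76, 160.03) c1=(247.90, 122.39) c2=(202.79, 59.68) c3=(113.82, 97.39)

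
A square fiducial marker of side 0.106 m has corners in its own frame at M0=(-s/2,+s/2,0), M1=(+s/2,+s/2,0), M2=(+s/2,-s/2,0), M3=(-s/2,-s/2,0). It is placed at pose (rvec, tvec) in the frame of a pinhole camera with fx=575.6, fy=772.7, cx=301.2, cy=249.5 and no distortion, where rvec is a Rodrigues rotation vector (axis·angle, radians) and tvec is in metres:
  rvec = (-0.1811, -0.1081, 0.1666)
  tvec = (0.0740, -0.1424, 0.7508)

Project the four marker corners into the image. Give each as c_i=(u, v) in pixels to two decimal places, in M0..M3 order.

Intrinsics K: fx=575.6, fy=772.7, cx=301.2, cy=249.5
Marker side s = 0.106 m; corners in marker frame (Z=0):
  M0 = (-0.0530, +0.0530, 0)
  M1 = (+0.0530, +0.0530, 0)
  M2 = (+0.0530, -0.0530, 0)
  M3 = (-0.0530, -0.0530, 0)
rvec = (-0.1811, -0.1081, 0.1666), |rvec| = θ = 0.26877 rad = 15.400°
Rodrigues: sinθ=0.26555, 1−cosθ=0.03590; R = I + sinθ·[k]× + (1−cosθ)·[k]×²:
    [+0.98040 -0.15487 -0.12180]
    [+0.17433 +0.96991 +0.16998]
    [+0.09181 -0.18788 +0.97789]
t = (0.0740, -0.1424, 0.7508) m
M0: Pc = R·M0+t = (+0.01383, -0.10023, +0.73598); u = 575.6·(+0.01383)/0.73598 + 301.2 = 312.0169, v = 772.7·(-0.10023)/0.73598 + 249.5 = 144.2640
M1: Pc = R·M1+t = (+0.11775, -0.08176, +0.74571); u = 575.6·(+0.11775)/0.74571 + 301.2 = 392.0915, v = 772.7·(-0.08176)/0.74571 + 249.5 = 164.7853
M2: Pc = R·M2+t = (+0.13417, -0.18457, +0.76562); u = 575.6·(+0.13417)/0.76562 + 301.2 = 402.0692, v = 772.7·(-0.18457)/0.76562 + 249.5 = 63.2286
M3: Pc = R·M3+t = (+0.03025, -0.20304, +0.75589); u = 575.6·(+0.03025)/0.75589 + 301.2 = 324.2327, v = 772.7·(-0.20304)/0.75589 + 249.5 = 41.9405

c0=(312.02, 144.26) c1=(392.09, 164.79) c2=(402.07, 63.23) c3=(324.23, 41.94)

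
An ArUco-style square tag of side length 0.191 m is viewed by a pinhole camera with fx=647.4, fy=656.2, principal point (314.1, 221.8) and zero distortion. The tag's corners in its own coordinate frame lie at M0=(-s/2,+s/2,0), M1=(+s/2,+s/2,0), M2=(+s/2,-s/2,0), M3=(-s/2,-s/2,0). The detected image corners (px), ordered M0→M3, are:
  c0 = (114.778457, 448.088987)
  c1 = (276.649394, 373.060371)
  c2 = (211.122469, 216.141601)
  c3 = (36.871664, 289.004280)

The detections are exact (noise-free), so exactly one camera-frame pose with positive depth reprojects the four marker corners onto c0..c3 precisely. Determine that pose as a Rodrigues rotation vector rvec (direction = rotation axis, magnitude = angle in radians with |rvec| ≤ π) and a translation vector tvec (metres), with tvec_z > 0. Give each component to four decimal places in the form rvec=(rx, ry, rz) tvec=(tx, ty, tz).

Intrinsics K: fx=647.4, fy=656.2, cx=314.1, cy=221.8
Marker side s = 0.191 m; corners in marker frame (Z=0):
  M0 = (-0.0955, +0.0955, 0)
  M1 = (+0.0955, +0.0955, 0)
  M2 = (+0.0955, -0.0955, 0)
  M3 = (-0.0955, -0.0955, 0)
Detected image corners:
  c0 = (114.778457, 448.088987) px
  c1 = (276.649394, 373.060371) px
  c2 = (211.122469, 216.141601) px
  c3 = (36.871664, 289.004280) px
Planar DLT: solve 8×8 A·h = b for H (H[2,2]=1):
  H  [+912.59719 +422.13781 +162.55636]
  H  [-317.58928 +925.24637 +333.06410]
  H  [+0.21027 +0.29594 +1.00000]
B = K⁻¹H; ‖b₁‖=1.436023, ‖b₂‖=1.436023; λ = 2/(‖b₁‖+‖b₂‖) = 0.696368, sign → tz>0 ⇒ λ=+0.696368
r₁ = λ·B[:,0] = (+0.91058,-0.38652,+0.14643); r₂ = λ·B[:,1] = (+0.35408,+0.91223,+0.20608)
r₃ = r₁×r₂ = (-0.21323,-0.13581,+0.96752); SVD([r₁ r₂ r₃]) → R = UVᵀ:
  R  [+0.91058 +0.35408 -0.21323]
  R  [-0.38652 +0.91223 -0.13581]
  R  [+0.14643 +0.20608 +0.96752]
t = (-0.16301, +0.11807, +0.69637) m
tr R = 2.790324; θ = arccos((tr R − 1)/2) = 0.462002 rad = 26.471°
axis k = ((R−Rᵀ)₃₂, (R−Rᵀ)₁₃, (R−Rᵀ)₂₁) / (2 sinθ) = (+0.383509, -0.403438, -0.830757)
rvec = θ·k = (+0.177182, -0.186389, -0.383811)

rvec=(0.1772, -0.1864, -0.3838) tvec=(-0.1630, 0.1181, 0.6964)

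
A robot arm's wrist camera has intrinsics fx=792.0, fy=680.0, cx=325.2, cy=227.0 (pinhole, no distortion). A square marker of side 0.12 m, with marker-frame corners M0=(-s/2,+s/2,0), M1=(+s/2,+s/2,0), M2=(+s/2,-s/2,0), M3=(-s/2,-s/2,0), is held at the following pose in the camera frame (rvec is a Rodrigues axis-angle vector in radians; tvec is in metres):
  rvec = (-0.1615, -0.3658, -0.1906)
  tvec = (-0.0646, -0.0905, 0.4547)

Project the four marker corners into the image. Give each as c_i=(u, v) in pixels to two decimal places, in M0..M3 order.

Intrinsics K: fx=792.0, fy=680.0, cx=325.2, cy=227.0
Marker side s = 0.12 m; corners in marker frame (Z=0):
  M0 = (-0.0600, +0.0600, 0)
  M1 = (+0.0600, +0.0600, 0)
  M2 = (+0.0600, -0.0600, 0)
  M3 = (-0.0600, -0.0600, 0)
rvec = (-0.1615, -0.3658, -0.1906), |rvec| = θ = 0.44297 rad = 25.380°
Rodrigues: sinθ=0.42862, 1−cosθ=0.09652; R = I + sinθ·[k]× + (1−cosθ)·[k]×²:
    [+0.91631 +0.21349 -0.33881]
    [-0.15537 +0.96930 +0.19056]
    [+0.36909 -0.12198 +0.92135]
t = (-0.0646, -0.0905, 0.4547) m
M0: Pc = R·M0+t = (-0.10677, -0.02302, +0.42524); u = 792.0·(-0.10677)/0.42524 + 325.2 = 126.3420, v = 680.0·(-0.02302)/0.42524 + 227.0 = 190.1888
M1: Pc = R·M1+t = (+0.00319, -0.04166, +0.46953); u = 792.0·(+0.00319)/0.46953 + 325.2 = 330.5774, v = 680.0·(-0.04166)/0.46953 + 227.0 = 166.6594
M2: Pc = R·M2+t = (-0.02243, -0.15798, +0.48416); u = 792.0·(-0.02243)/0.48416 + 325.2 = 288.5082, v = 680.0·(-0.15798)/0.48416 + 227.0 = 5.1196
M3: Pc = R·M3+t = (-0.13239, -0.13934, +0.43987); u = 792.0·(-0.13239)/0.43987 + 325.2 = 86.8328, v = 680.0·(-0.13934)/0.43987 + 227.0 = 11.6004

c0=(126.34, 190.19) c1=(330.58, 166.66) c2=(288.51, 5.12) c3=(86.83, 11.60)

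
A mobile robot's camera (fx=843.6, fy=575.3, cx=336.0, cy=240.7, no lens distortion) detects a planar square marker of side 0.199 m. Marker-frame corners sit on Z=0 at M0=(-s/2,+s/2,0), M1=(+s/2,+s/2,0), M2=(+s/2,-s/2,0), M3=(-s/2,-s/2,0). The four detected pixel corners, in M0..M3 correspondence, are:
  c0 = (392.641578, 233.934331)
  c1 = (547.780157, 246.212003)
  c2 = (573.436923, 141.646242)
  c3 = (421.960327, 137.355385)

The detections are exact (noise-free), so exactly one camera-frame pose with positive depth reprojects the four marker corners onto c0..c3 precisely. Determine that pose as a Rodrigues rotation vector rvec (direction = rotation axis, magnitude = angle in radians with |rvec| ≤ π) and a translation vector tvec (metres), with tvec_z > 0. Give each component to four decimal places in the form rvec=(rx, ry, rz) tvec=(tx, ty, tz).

rvec=(-0.2460, 0.4070, 0.1691) tvec=(0.1843, -0.0967, 1.0699)

Intrinsics K: fx=843.6, fy=575.3, cx=336.0, cy=240.7
Marker side s = 0.199 m; corners in marker frame (Z=0):
  M0 = (-0.0995, +0.0995, 0)
  M1 = (+0.0995, +0.0995, 0)
  M2 = (+0.0995, -0.0995, 0)
  M3 = (-0.0995, -0.0995, 0)
Detected image corners:
  c0 = (392.641578, 233.934331) px
  c1 = (547.780157, 246.212003) px
  c2 = (573.436923, 141.646242) px
  c3 = (421.960327, 137.355385) px
Planar DLT: solve 8×8 A·h = b for H (H[2,2]=1):
  H  [+584.61454 -229.84911 +481.28786]
  H  [-31.53311 +468.79198 +188.68429]
  H  [-0.38351 -0.18880 +1.00000]
B = K⁻¹H; ‖b₁‖=0.934631, ‖b₂‖=0.934631; λ = 2/(‖b₁‖+‖b₂‖) = 1.069941, sign → tz>0 ⇒ λ=+1.069941
r₁ = λ·B[:,0] = (+0.90490,+0.11304,-0.41034); r₂ = λ·B[:,1] = (-0.21106,+0.95637,-0.20200)
r₃ = r₁×r₂ = (+0.36960,+0.26940,+0.88928); SVD([r₁ r₂ r₃]) → R = UVᵀ:
  R  [+0.90490 -0.21106 +0.36960]
  R  [+0.11304 +0.95637 +0.26940]
  R  [-0.41034 -0.20200 +0.88928]
t = (+0.18427, -0.09674, +1.06994) m
tr R = 2.750556; θ = arccos((tr R − 1)/2) = 0.504786 rad = 28.922°
axis k = ((R−Rᵀ)₃₂, (R−Rᵀ)₁₃, (R−Rᵀ)₂₁) / (2 sinθ) = (-0.487363, +0.806351, +0.335075)
rvec = θ·k = (-0.246014, +0.407035, +0.169141)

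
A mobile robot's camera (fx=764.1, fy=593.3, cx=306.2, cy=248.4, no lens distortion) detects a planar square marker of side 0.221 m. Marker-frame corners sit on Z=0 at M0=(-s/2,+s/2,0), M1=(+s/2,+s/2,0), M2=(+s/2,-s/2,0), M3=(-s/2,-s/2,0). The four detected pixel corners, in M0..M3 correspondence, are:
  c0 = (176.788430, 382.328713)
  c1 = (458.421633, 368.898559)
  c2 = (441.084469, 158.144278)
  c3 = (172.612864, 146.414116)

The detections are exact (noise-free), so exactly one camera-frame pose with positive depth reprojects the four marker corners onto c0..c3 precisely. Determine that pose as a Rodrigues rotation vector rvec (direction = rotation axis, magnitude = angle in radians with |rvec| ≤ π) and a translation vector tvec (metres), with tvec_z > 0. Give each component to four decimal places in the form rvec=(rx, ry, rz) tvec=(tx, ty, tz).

rvec=(-0.1434, -0.3022, -0.0163) tvec=(0.0104, 0.0124, 0.5850)

Intrinsics K: fx=764.1, fy=593.3, cx=306.2, cy=248.4
Marker side s = 0.221 m; corners in marker frame (Z=0):
  M0 = (-0.1105, +0.1105, 0)
  M1 = (+0.1105, +0.1105, 0)
  M2 = (+0.1105, -0.1105, 0)
  M3 = (-0.1105, -0.1105, 0)
Detected image corners:
  c0 = (176.788430, 382.328713) px
  c1 = (458.421633, 368.898559) px
  c2 = (441.084469, 158.144278) px
  c3 = (172.612864, 146.414116) px
Planar DLT: solve 8×8 A·h = b for H (H[2,2]=1):
  H  [+1402.68378 -23.47139 +319.81936]
  H  [+131.95353 +944.95972 +261.00526]
  H  [+0.50886 -0.23642 +1.00000]
B = K⁻¹H; ‖b₁‖=1.709342, ‖b₂‖=1.709342; λ = 2/(‖b₁‖+‖b₂‖) = 0.585020, sign → tz>0 ⇒ λ=+0.585020
r₁ = λ·B[:,0] = (+0.95465,+0.00547,+0.29770); r₂ = λ·B[:,1] = (+0.03746,+0.98968,-0.13831)
r₃ = r₁×r₂ = (-0.29538,+0.14319,+0.94459); SVD([r₁ r₂ r₃]) → R = UVᵀ:
  R  [+0.95465 +0.03746 -0.29538]
  R  [+0.00547 +0.98968 +0.14319]
  R  [+0.29770 -0.13831 +0.94459]
t = (+0.01043, +0.01243, +0.58502) m
tr R = 2.888914; θ = arccos((tr R − 1)/2) = 0.334858 rad = 19.186°
axis k = ((R−Rᵀ)₃₂, (R−Rᵀ)₁₃, (R−Rᵀ)₂₁) / (2 sinθ) = (-0.428287, -0.902332, -0.048657)
rvec = θ·k = (-0.143415, -0.302153, -0.016293)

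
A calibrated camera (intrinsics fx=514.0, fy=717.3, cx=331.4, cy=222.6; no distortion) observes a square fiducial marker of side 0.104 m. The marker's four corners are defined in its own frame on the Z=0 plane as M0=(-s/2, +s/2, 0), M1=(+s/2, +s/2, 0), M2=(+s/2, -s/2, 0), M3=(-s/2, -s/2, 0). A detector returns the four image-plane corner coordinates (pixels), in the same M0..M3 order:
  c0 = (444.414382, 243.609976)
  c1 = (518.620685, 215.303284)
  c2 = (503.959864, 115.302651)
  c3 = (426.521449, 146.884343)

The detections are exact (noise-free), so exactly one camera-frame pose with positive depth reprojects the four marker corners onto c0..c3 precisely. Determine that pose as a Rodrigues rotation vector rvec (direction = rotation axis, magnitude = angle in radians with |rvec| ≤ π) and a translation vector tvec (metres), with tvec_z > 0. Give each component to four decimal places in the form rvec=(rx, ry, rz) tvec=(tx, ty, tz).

rvec=(0.3368, 0.0818, -0.2958) tvec=(0.1925, -0.0399, 0.6976)

Intrinsics K: fx=514.0, fy=717.3, cx=331.4, cy=222.6
Marker side s = 0.104 m; corners in marker frame (Z=0):
  M0 = (-0.0520, +0.0520, 0)
  M1 = (+0.0520, +0.0520, 0)
  M2 = (+0.0520, -0.0520, 0)
  M3 = (-0.0520, -0.0520, 0)
Detected image corners:
  c0 = (444.414382, 243.609976) px
  c1 = (518.620685, 215.303284) px
  c2 = (503.959864, 115.302651) px
  c3 = (426.521449, 146.884343) px
Planar DLT: solve 8×8 A·h = b for H (H[2,2]=1):
  H  [+641.88871 +369.32029 +473.20770]
  H  [-320.61639 +1026.63707 +181.56676]
  H  [-0.18338 +0.44925 +1.00000]
B = K⁻¹H; ‖b₁‖=1.433386, ‖b₂‖=1.433386; λ = 2/(‖b₁‖+‖b₂‖) = 0.697649, sign → tz>0 ⇒ λ=+0.697649
r₁ = λ·B[:,0] = (+0.95372,-0.27213,-0.12794); r₂ = λ·B[:,1] = (+0.29920,+0.90125,+0.31342)
r₃ = r₁×r₂ = (+0.03001,-0.33719,+0.94096); SVD([r₁ r₂ r₃]) → R = UVᵀ:
  R  [+0.95372 +0.29920 +0.03001]
  R  [-0.27213 +0.90125 -0.33719]
  R  [-0.12794 +0.31342 +0.94096]
t = (+0.19247, -0.03991, +0.69765) m
tr R = 2.795925; θ = arccos((tr R − 1)/2) = 0.455679 rad = 26.109°
axis k = ((R−Rᵀ)₃₂, (R−Rᵀ)₁₃, (R−Rᵀ)₂₁) / (2 sinθ) = (+0.739202, +0.179458, -0.649134)
rvec = θ·k = (+0.336839, +0.081775, -0.295797)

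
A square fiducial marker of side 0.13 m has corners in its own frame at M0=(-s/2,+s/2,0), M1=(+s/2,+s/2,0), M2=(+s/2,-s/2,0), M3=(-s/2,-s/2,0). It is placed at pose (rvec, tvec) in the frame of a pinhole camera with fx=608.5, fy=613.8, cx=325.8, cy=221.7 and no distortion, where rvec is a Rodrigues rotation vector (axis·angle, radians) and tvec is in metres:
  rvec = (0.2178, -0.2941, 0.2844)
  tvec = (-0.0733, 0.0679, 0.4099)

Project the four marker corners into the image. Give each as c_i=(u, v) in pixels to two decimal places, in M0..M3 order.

Intrinsics K: fx=608.5, fy=613.8, cx=325.8, cy=221.7
Marker side s = 0.13 m; corners in marker frame (Z=0):
  M0 = (-0.0650, +0.0650, 0)
  M1 = (+0.0650, +0.0650, 0)
  M2 = (+0.0650, -0.0650, 0)
  M3 = (-0.0650, -0.0650, 0)
rvec = (0.2178, -0.2941, 0.2844), |rvec| = θ = 0.46348 rad = 26.556°
Rodrigues: sinθ=0.44706, 1−cosθ=0.10550; R = I + sinθ·[k]× + (1−cosθ)·[k]×²:
    [+0.91780 -0.30578 -0.25326]
    [+0.24287 +0.93698 -0.25116]
    [+0.31410 +0.16901 +0.93422]
t = (-0.0733, 0.0679, 0.4099) m
M0: Pc = R·M0+t = (-0.15283, +0.11302, +0.40047); u = 608.5·(-0.15283)/0.40047 + 325.8 = 93.5751, v = 613.8·(+0.11302)/0.40047 + 221.7 = 394.9220
M1: Pc = R·M1+t = (-0.03352, +0.14459, +0.44130); u = 608.5·(-0.03352)/0.44130 + 325.8 = 279.5814, v = 613.8·(+0.14459)/0.44130 + 221.7 = 422.8081
M2: Pc = R·M2+t = (+0.00623, +0.02278, +0.41933); u = 608.5·(+0.00623)/0.41933 + 325.8 = 334.8447, v = 613.8·(+0.02278)/0.41933 + 221.7 = 255.0484
M3: Pc = R·M3+t = (-0.11308, -0.00879, +0.37850); u = 608.5·(-0.11308)/0.37850 + 325.8 = 144.0031, v = 613.8·(-0.00879)/0.37850 + 221.7 = 207.4452

c0=(93.58, 394.92) c1=(279.58, 422.81) c2=(334.84, 255.05) c3=(144.00, 207.45)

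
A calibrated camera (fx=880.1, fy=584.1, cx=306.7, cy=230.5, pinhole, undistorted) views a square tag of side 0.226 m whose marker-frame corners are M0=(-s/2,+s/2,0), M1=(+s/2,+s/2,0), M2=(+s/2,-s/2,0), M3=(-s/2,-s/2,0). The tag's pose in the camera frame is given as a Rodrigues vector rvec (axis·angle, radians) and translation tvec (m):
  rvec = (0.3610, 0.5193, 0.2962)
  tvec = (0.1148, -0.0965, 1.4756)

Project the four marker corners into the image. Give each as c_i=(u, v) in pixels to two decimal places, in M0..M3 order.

c0=(307.00, 216.99) c1=(418.87, 248.60) c2=(452.63, 164.25) c3=(331.61, 136.18)

Intrinsics K: fx=880.1, fy=584.1, cx=306.7, cy=230.5
Marker side s = 0.226 m; corners in marker frame (Z=0):
  M0 = (-0.1130, +0.1130, 0)
  M1 = (+0.1130, +0.1130, 0)
  M2 = (+0.1130, -0.1130, 0)
  M3 = (-0.1130, -0.1130, 0)
rvec = (0.3610, 0.5193, 0.2962), |rvec| = θ = 0.69838 rad = 40.014°
Rodrigues: sinθ=0.64297, 1−cosθ=0.23411; R = I + sinθ·[k]× + (1−cosθ)·[k]×²:
    [+0.82844 -0.18272 +0.52943]
    [+0.36269 +0.89533 -0.25853]
    [-0.42678 +0.40620 +0.80800]
t = (0.1148, -0.0965, 1.4756) m
M0: Pc = R·M0+t = (+0.00054, -0.03631, +1.56973); u = 880.1·(+0.00054)/1.56973 + 306.7 = 307.0021, v = 584.1·(-0.03631)/1.56973 + 230.5 = 216.9885
M1: Pc = R·M1+t = (+0.18777, +0.04566, +1.47327); u = 880.1·(+0.18777)/1.47327 + 306.7 = 418.8676, v = 584.1·(+0.04566)/1.47327 + 230.5 = 248.6011
M2: Pc = R·M2+t = (+0.22906, -0.15669, +1.38147); u = 880.1·(+0.22906)/1.38147 + 306.7 = 452.6287, v = 584.1·(-0.15669)/1.38147 + 230.5 = 164.2505
M3: Pc = R·M3+t = (+0.04183, -0.23866, +1.47793); u = 880.1·(+0.04183)/1.47793 + 306.7 = 331.6114, v = 584.1·(-0.23866)/1.47793 + 230.5 = 136.1792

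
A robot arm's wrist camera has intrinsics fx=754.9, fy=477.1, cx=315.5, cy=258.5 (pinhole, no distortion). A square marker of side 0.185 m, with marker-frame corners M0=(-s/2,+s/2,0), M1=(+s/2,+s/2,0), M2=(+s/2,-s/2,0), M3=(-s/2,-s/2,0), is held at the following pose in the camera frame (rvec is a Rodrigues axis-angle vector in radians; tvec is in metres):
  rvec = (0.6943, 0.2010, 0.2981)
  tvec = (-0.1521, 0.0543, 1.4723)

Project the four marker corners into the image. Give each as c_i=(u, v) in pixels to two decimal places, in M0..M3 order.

Intrinsics K: fx=754.9, fy=477.1, cx=315.5, cy=258.5
Marker side s = 0.185 m; corners in marker frame (Z=0):
  M0 = (-0.0925, +0.0925, 0)
  M1 = (+0.0925, +0.0925, 0)
  M2 = (+0.0925, -0.0925, 0)
  M3 = (-0.0925, -0.0925, 0)
rvec = (0.6943, 0.2010, 0.2981), |rvec| = θ = 0.78187 rad = 44.798°
Rodrigues: sinθ=0.70461, 1−cosθ=0.29040; R = I + sinθ·[k]× + (1−cosθ)·[k]×²:
    [+0.93859 -0.20235 +0.27946]
    [+0.33494 +0.72879 -0.59723]
    [-0.08282 +0.65416 +0.75181]
t = (-0.1521, 0.0543, 1.4723) m
M0: Pc = R·M0+t = (-0.25764, +0.09073, +1.54047); u = 754.9·(-0.25764)/1.54047 + 315.5 = 189.2461, v = 477.1·(+0.09073)/1.54047 + 258.5 = 286.6005
M1: Pc = R·M1+t = (-0.08400, +0.15269, +1.52515); u = 754.9·(-0.08400)/1.52515 + 315.5 = 273.9240, v = 477.1·(+0.15269)/1.52515 + 258.5 = 306.2663
M2: Pc = R·M2+t = (-0.04656, +0.01787, +1.40413); u = 754.9·(-0.04656)/1.40413 + 315.5 = 290.4665, v = 477.1·(+0.01787)/1.40413 + 258.5 = 264.5714
M3: Pc = R·M3+t = (-0.22020, -0.04409, +1.41945); u = 754.9·(-0.22020)/1.41945 + 315.5 = 198.3907, v = 477.1·(-0.04409)/1.41945 + 258.5 = 243.6790

c0=(189.25, 286.60) c1=(273.92, 306.27) c2=(290.47, 264.57) c3=(198.39, 243.68)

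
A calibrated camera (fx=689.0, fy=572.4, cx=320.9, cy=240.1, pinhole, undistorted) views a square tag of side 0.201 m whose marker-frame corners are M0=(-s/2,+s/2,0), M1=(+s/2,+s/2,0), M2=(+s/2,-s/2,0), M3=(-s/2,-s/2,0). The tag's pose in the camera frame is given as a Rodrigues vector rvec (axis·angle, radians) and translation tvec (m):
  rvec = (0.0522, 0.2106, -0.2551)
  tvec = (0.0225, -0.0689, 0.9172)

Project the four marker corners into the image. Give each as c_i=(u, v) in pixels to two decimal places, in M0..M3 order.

c0=(286.60, 272.24) c1=(430.79, 242.40) c2=(391.74, 117.94) c3=(248.58, 153.64)

Intrinsics K: fx=689.0, fy=572.4, cx=320.9, cy=240.1
Marker side s = 0.201 m; corners in marker frame (Z=0):
  M0 = (-0.1005, +0.1005, 0)
  M1 = (+0.1005, +0.1005, 0)
  M2 = (+0.1005, -0.1005, 0)
  M3 = (-0.1005, -0.1005, 0)
rvec = (0.0522, 0.2106, -0.2551), |rvec| = θ = 0.33489 rad = 19.188°
Rodrigues: sinθ=0.32867, 1−cosθ=0.05555; R = I + sinθ·[k]× + (1−cosθ)·[k]×²:
    [+0.94580 +0.25580 +0.20009]
    [-0.24491 +0.96642 -0.07784]
    [-0.21328 +0.02462 +0.97668]
t = (0.0225, -0.0689, 0.9172) m
M0: Pc = R·M0+t = (-0.04684, +0.05284, +0.94111); u = 689.0·(-0.04684)/0.94111 + 320.9 = 286.6047, v = 572.4·(+0.05284)/0.94111 + 240.1 = 272.2373
M1: Pc = R·M1+t = (+0.14326, +0.00361, +0.89824); u = 689.0·(+0.14326)/0.89824 + 320.9 = 430.7890, v = 572.4·(+0.00361)/0.89824 + 240.1 = 242.4011
M2: Pc = R·M2+t = (+0.09184, -0.19064, +0.89329); u = 689.0·(+0.09184)/0.89329 + 320.9 = 391.7399, v = 572.4·(-0.19064)/0.89329 + 240.1 = 117.9433
M3: Pc = R·M3+t = (-0.09826, -0.14141, +0.93616); u = 689.0·(-0.09826)/0.93616 + 320.9 = 248.5816, v = 572.4·(-0.14141)/0.93616 + 240.1 = 153.6366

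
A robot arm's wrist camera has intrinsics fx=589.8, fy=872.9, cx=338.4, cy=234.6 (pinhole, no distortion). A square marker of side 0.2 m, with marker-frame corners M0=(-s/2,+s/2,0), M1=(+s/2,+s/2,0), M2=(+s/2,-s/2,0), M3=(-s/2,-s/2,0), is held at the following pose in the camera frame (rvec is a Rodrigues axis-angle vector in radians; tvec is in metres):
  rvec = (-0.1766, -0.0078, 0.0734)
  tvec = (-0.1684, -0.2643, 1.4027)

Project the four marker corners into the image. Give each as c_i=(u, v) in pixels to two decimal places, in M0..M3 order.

Intrinsics K: fx=589.8, fy=872.9, cx=338.4, cy=234.6
Marker side s = 0.2 m; corners in marker frame (Z=0):
  M0 = (-0.1000, +0.1000, 0)
  M1 = (+0.1000, +0.1000, 0)
  M2 = (+0.1000, -0.1000, 0)
  M3 = (-0.1000, -0.1000, 0)
rvec = (-0.1766, -0.0078, 0.0734), |rvec| = θ = 0.19141 rad = 10.967°
Rodrigues: sinθ=0.19024, 1−cosθ=0.01826; R = I + sinθ·[k]× + (1−cosθ)·[k]×²:
    [+0.99728 -0.07227 -0.01421]
    [+0.07364 +0.98177 +0.17524]
    [+0.00129 -0.17581 +0.98442]
t = (-0.1684, -0.2643, 1.4027) m
M0: Pc = R·M0+t = (-0.27536, -0.17349, +1.38499); u = 589.8·(-0.27536)/1.38499 + 338.4 = 221.1397, v = 872.9·(-0.17349)/1.38499 + 234.6 = 125.2585
M1: Pc = R·M1+t = (-0.07590, -0.15876, +1.38525); u = 589.8·(-0.07590)/1.38525 + 338.4 = 306.0847, v = 872.9·(-0.15876)/1.38525 + 234.6 = 134.5595
M2: Pc = R·M2+t = (-0.06144, -0.35511, +1.42041); u = 589.8·(-0.06144)/1.42041 + 338.4 = 312.8861, v = 872.9·(-0.35511)/1.42041 + 234.6 = 16.3686
M3: Pc = R·M3+t = (-0.26090, -0.36984, +1.42015); u = 589.8·(-0.26090)/1.42015 + 338.4 = 230.0455, v = 872.9·(-0.36984)/1.42015 + 234.6 = 7.2764

c0=(221.14, 125.26) c1=(306.08, 134.56) c2=(312.89, 16.37) c3=(230.05, 7.28)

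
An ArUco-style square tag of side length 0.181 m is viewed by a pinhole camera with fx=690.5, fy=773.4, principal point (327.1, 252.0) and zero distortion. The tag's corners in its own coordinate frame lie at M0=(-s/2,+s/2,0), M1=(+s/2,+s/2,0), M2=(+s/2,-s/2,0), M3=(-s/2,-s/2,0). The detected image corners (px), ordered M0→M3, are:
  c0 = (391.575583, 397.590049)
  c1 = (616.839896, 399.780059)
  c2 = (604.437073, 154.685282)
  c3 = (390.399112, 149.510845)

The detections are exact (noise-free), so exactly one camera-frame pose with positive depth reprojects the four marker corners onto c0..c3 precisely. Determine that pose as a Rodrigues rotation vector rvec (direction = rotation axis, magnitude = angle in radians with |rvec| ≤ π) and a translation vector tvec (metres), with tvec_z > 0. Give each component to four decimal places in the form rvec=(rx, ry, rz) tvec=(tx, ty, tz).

Intrinsics K: fx=690.5, fy=773.4, cx=327.1, cy=252.0
Marker side s = 0.181 m; corners in marker frame (Z=0):
  M0 = (-0.0905, +0.0905, 0)
  M1 = (+0.0905, +0.0905, 0)
  M2 = (+0.0905, -0.0905, 0)
  M3 = (-0.0905, -0.0905, 0)
Detected image corners:
  c0 = (391.575583, 397.590049) px
  c1 = (616.839896, 399.780059) px
  c2 = (604.437073, 154.685282) px
  c3 = (390.399112, 149.510845) px
Planar DLT: solve 8×8 A·h = b for H (H[2,2]=1):
  H  [+1248.35959 -104.80664 +501.43233]
  H  [+40.14099 +1283.93685 +272.22812]
  H  [+0.07112 -0.28457 +1.00000]
B = K⁻¹H; ‖b₁‖=1.775875, ‖b₂‖=1.775875; λ = 2/(‖b₁‖+‖b₂‖) = 0.563103, sign → tz>0 ⇒ λ=+0.563103
r₁ = λ·B[:,0] = (+0.99907,+0.01618,+0.04005); r₂ = λ·B[:,1] = (-0.00956,+0.98703,-0.16024)
r₃ = r₁×r₂ = (-0.04212,+0.15971,+0.98626); SVD([r₁ r₂ r₃]) → R = UVᵀ:
  R  [+0.99907 -0.00956 -0.04212]
  R  [+0.01618 +0.98703 +0.15971]
  R  [+0.04005 -0.16024 +0.98626]
t = (+0.14217, +0.01473, +0.56310) m
tr R = 2.972363; θ = arccos((tr R − 1)/2) = 0.166437 rad = 9.536°
axis k = ((R−Rᵀ)₃₂, (R−Rᵀ)₁₃, (R−Rᵀ)₂₁) / (2 sinθ) = (-0.965646, -0.247979, +0.077678)
rvec = θ·k = (-0.160719, -0.041273, +0.012928)

rvec=(-0.1607, -0.0413, 0.0129) tvec=(0.1422, 0.0147, 0.5631)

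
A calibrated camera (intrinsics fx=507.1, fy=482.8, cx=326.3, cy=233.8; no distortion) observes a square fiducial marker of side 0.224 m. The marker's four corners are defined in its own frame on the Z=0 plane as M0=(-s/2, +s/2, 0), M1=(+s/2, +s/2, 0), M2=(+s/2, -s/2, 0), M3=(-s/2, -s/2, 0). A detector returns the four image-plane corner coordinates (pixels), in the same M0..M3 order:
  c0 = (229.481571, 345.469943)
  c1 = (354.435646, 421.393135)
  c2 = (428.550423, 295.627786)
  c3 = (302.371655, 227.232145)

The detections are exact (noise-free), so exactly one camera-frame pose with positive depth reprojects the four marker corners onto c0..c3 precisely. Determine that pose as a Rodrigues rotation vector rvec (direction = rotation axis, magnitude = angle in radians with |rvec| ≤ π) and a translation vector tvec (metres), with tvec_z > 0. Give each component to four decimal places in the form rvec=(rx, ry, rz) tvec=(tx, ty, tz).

Intrinsics K: fx=507.1, fy=482.8, cx=326.3, cy=233.8
Marker side s = 0.224 m; corners in marker frame (Z=0):
  M0 = (-0.1120, +0.1120, 0)
  M1 = (+0.1120, +0.1120, 0)
  M2 = (+0.1120, -0.1120, 0)
  M3 = (-0.1120, -0.1120, 0)
Detected image corners:
  c0 = (229.481571, 345.469943) px
  c1 = (354.435646, 421.393135) px
  c2 = (428.550423, 295.627786) px
  c3 = (302.371655, 227.232145) px
Planar DLT: solve 8×8 A·h = b for H (H[2,2]=1):
  H  [+487.04615 -356.80557 +327.49642]
  H  [+249.83559 +516.03958 +320.92933]
  H  [-0.22374 -0.08743 +1.00000]
B = K⁻¹H; ‖b₁‖=1.288974, ‖b₂‖=1.288974; λ = 2/(‖b₁‖+‖b₂‖) = 0.775811, sign → tz>0 ⇒ λ=+0.775811
r₁ = λ·B[:,0] = (+0.85682,+0.48552,-0.17358); r₂ = λ·B[:,1] = (-0.50223,+0.86207,-0.06783)
r₃ = r₁×r₂ = (+0.11671,+0.14529,+0.98248); SVD([r₁ r₂ r₃]) → R = UVᵀ:
  R  [+0.85682 -0.50223 +0.11671]
  R  [+0.48552 +0.86207 +0.14529]
  R  [-0.17358 -0.06783 +0.98248]
t = (+0.00183, +0.14001, +0.77581) m
tr R = 2.701372; θ = arccos((tr R − 1)/2) = 0.553507 rad = 31.714°
axis k = ((R−Rᵀ)₃₂, (R−Rᵀ)₁₃, (R−Rᵀ)₂₁) / (2 sinθ) = (-0.202711, +0.276107, +0.939507)
rvec = θ·k = (-0.112202, +0.152827, +0.520024)

rvec=(-0.1122, 0.1528, 0.5200) tvec=(0.0018, 0.1400, 0.7758)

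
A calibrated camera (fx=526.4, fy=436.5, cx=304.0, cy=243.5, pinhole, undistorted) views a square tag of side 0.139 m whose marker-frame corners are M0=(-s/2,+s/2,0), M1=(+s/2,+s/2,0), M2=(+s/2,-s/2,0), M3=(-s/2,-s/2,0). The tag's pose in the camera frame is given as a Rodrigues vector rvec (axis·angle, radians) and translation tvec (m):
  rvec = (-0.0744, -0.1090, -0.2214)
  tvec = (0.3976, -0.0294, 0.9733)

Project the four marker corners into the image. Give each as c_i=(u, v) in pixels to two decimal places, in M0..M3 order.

Intrinsics K: fx=526.4, fy=436.5, cx=304.0, cy=243.5
Marker side s = 0.139 m; corners in marker frame (Z=0):
  M0 = (-0.0695, +0.0695, 0)
  M1 = (+0.0695, +0.0695, 0)
  M2 = (+0.0695, -0.0695, 0)
  M3 = (-0.0695, -0.0695, 0)
rvec = (-0.0744, -0.1090, -0.2214), |rvec| = θ = 0.25775 rad = 14.768°
Rodrigues: sinθ=0.25490, 1−cosθ=0.03303; R = I + sinθ·[k]× + (1−cosθ)·[k]×²:
    [+0.96972 +0.22299 -0.09961]
    [-0.21492 +0.97287 +0.08558]
    [+0.11599 -0.06158 +0.99134]
t = (0.3976, -0.0294, 0.9733) m
M0: Pc = R·M0+t = (+0.34570, +0.05315, +0.96096); u = 526.4·(+0.34570)/0.96096 + 304.0 = 493.3709, v = 436.5·(+0.05315)/0.96096 + 243.5 = 267.6434
M1: Pc = R·M1+t = (+0.48049, +0.02328, +0.97708); u = 526.4·(+0.48049)/0.97708 + 304.0 = 562.8644, v = 436.5·(+0.02328)/0.97708 + 243.5 = 253.8990
M2: Pc = R·M2+t = (+0.44950, -0.11195, +0.98564); u = 526.4·(+0.44950)/0.98564 + 304.0 = 544.0627, v = 436.5·(-0.11195)/0.98564 + 243.5 = 193.9211
M3: Pc = R·M3+t = (+0.31471, -0.08208, +0.96952); u = 526.4·(+0.31471)/0.96952 + 304.0 = 474.8700, v = 436.5·(-0.08208)/0.96952 + 243.5 = 206.5468

c0=(493.37, 267.64) c1=(562.86, 253.90) c2=(544.06, 193.92) c3=(474.87, 206.55)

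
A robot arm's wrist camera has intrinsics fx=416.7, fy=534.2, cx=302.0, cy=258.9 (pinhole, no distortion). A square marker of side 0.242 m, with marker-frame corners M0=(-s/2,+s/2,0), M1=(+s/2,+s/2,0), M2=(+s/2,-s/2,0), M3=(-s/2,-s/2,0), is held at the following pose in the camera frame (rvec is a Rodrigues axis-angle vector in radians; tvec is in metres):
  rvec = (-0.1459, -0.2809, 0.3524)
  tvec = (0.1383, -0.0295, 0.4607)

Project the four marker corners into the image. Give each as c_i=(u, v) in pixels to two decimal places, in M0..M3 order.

Intrinsics K: fx=416.7, fy=534.2, cx=302.0, cy=258.9
Marker side s = 0.242 m; corners in marker frame (Z=0):
  M0 = (-0.1210, +0.1210, 0)
  M1 = (+0.1210, +0.1210, 0)
  M2 = (+0.1210, -0.1210, 0)
  M3 = (-0.1210, -0.1210, 0)
rvec = (-0.1459, -0.2809, 0.3524), |rvec| = θ = 0.47368 rad = 27.140°
Rodrigues: sinθ=0.45617, 1−cosθ=0.11011; R = I + sinθ·[k]× + (1−cosθ)·[k]×²:
    [+0.90034 -0.31926 -0.29574]
    [+0.35948 +0.92861 +0.09193]
    [+0.24528 -0.18908 +0.95083]
t = (0.1383, -0.0295, 0.4607) m
M0: Pc = R·M0+t = (-0.00927, +0.03937, +0.40814); u = 416.7·(-0.00927)/0.40814 + 302.0 = 292.5344, v = 534.2·(+0.03937)/0.40814 + 258.9 = 310.4234
M1: Pc = R·M1+t = (+0.20861, +0.12636, +0.46750); u = 416.7·(+0.20861)/0.46750 + 302.0 = 487.9425, v = 534.2·(+0.12636)/0.46750 + 258.9 = 403.2874
M2: Pc = R·M2+t = (+0.28587, -0.09837, +0.51326); u = 416.7·(+0.28587)/0.51326 + 302.0 = 534.0910, v = 534.2·(-0.09837)/0.51326 + 258.9 = 156.5213
M3: Pc = R·M3+t = (+0.06799, -0.18536, +0.45390); u = 416.7·(+0.06799)/0.45390 + 302.0 = 364.4170, v = 534.2·(-0.18536)/0.45390 + 258.9 = 40.7484

c0=(292.53, 310.42) c1=(487.94, 403.29) c2=(534.09, 156.52) c3=(364.42, 40.75)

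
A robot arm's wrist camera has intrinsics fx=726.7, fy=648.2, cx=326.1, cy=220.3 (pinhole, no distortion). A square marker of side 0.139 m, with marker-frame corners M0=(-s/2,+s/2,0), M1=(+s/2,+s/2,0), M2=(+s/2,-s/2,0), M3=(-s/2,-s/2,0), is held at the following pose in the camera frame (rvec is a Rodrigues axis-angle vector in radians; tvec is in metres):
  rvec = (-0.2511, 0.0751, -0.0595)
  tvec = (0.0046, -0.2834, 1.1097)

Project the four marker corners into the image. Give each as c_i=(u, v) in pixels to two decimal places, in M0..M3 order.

c0=(285.59, 95.34) c1=(377.69, 88.63) c2=(371.65, 15.10) c3=(282.43, 22.21)

Intrinsics K: fx=726.7, fy=648.2, cx=326.1, cy=220.3
Marker side s = 0.139 m; corners in marker frame (Z=0):
  M0 = (-0.0695, +0.0695, 0)
  M1 = (+0.0695, +0.0695, 0)
  M2 = (+0.0695, -0.0695, 0)
  M3 = (-0.0695, -0.0695, 0)
rvec = (-0.2511, 0.0751, -0.0595), |rvec| = θ = 0.26876 rad = 15.399°
Rodrigues: sinθ=0.26554, 1−cosθ=0.03590; R = I + sinθ·[k]× + (1−cosθ)·[k]×²:
    [+0.99544 +0.04941 +0.08162]
    [-0.06816 +0.96690 +0.24587]
    [-0.06677 -0.25031 +0.96586]
t = (0.0046, -0.2834, 1.1097) m
M0: Pc = R·M0+t = (-0.06115, -0.21146, +1.09694); u = 726.7·(-0.06115)/1.09694 + 326.1 = 285.5905, v = 648.2·(-0.21146)/1.09694 + 220.3 = 95.3434
M1: Pc = R·M1+t = (+0.07722, -0.22094, +1.08766); u = 726.7·(+0.07722)/1.08766 + 326.1 = 377.6911, v = 648.2·(-0.22094)/1.08766 + 220.3 = 88.6310
M2: Pc = R·M2+t = (+0.07035, -0.35534, +1.12246); u = 726.7·(+0.07035)/1.12246 + 326.1 = 371.6451, v = 648.2·(-0.35534)/1.12246 + 220.3 = 15.0987
M3: Pc = R·M3+t = (-0.06802, -0.34586, +1.13174); u = 726.7·(-0.06802)/1.13174 + 326.1 = 282.4255, v = 648.2·(-0.34586)/1.13174 + 220.3 = 22.2078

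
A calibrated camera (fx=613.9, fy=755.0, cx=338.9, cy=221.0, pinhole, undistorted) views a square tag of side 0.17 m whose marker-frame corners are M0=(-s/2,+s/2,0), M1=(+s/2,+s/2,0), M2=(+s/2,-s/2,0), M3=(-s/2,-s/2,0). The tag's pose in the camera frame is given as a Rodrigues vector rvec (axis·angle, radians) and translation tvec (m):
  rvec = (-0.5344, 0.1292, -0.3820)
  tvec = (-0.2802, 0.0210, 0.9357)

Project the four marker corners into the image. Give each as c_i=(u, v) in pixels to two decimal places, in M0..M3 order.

c0=(111.27, 323.48) c1=(218.44, 268.02) c2=(195.07, 159.81) c3=(97.62, 210.69)

Intrinsics K: fx=613.9, fy=755.0, cx=338.9, cy=221.0
Marker side s = 0.17 m; corners in marker frame (Z=0):
  M0 = (-0.0850, +0.0850, 0)
  M1 = (+0.0850, +0.0850, 0)
  M2 = (+0.0850, -0.0850, 0)
  M3 = (-0.0850, -0.0850, 0)
rvec = (-0.5344, 0.1292, -0.3820), |rvec| = θ = 0.66948 rad = 38.358°
Rodrigues: sinθ=0.62058, 1−cosθ=0.21585; R = I + sinθ·[k]× + (1−cosθ)·[k]×²:
    [+0.92168 +0.32085 +0.21808]
    [-0.38735 +0.79219 +0.47160]
    [-0.02145 -0.51913 +0.85442]
t = (-0.2802, 0.0210, 0.9357) m
M0: Pc = R·M0+t = (-0.33127, +0.12126, +0.89340); u = 613.9·(-0.33127)/0.89340 + 338.9 = 111.2660, v = 755.0·(+0.12126)/0.89340 + 221.0 = 323.4759
M1: Pc = R·M1+t = (-0.17459, +0.05541, +0.88975); u = 613.9·(-0.17459)/0.88975 + 338.9 = 218.4418, v = 755.0·(+0.05541)/0.88975 + 221.0 = 268.0192
M2: Pc = R·M2+t = (-0.22913, -0.07926, +0.97800); u = 613.9·(-0.22913)/0.97800 + 338.9 = 195.0742, v = 755.0·(-0.07926)/0.97800 + 221.0 = 159.8125
M3: Pc = R·M3+t = (-0.38581, -0.01341, +0.98165); u = 613.9·(-0.38581)/0.98165 + 338.9 = 97.6206, v = 755.0·(-0.01341)/0.98165 + 221.0 = 210.6854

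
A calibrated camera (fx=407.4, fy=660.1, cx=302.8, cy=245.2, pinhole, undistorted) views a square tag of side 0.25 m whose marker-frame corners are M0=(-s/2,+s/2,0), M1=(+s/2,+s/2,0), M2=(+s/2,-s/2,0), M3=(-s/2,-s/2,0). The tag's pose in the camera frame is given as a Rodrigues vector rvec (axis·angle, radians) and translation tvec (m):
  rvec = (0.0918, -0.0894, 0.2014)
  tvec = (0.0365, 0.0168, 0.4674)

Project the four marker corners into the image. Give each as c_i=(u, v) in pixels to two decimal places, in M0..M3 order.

Intrinsics K: fx=407.4, fy=660.1, cx=302.8, cy=245.2
Marker side s = 0.25 m; corners in marker frame (Z=0):
  M0 = (-0.1250, +0.1250, 0)
  M1 = (+0.1250, +0.1250, 0)
  M2 = (+0.1250, -0.1250, 0)
  M3 = (-0.1250, -0.1250, 0)
rvec = (0.0918, -0.0894, 0.2014), |rvec| = θ = 0.23871 rad = 13.677°
Rodrigues: sinθ=0.23645, 1−cosθ=0.02836; R = I + sinθ·[k]× + (1−cosθ)·[k]×²:
    [+0.97584 -0.20358 -0.07935]
    [+0.19541 +0.97562 -0.09989]
    [+0.09775 +0.08197 +0.99183]
t = (0.0365, 0.0168, 0.4674) m
M0: Pc = R·M0+t = (-0.11093, +0.11433, +0.46543); u = 407.4·(-0.11093)/0.46543 + 302.8 = 205.7030, v = 660.1·(+0.11433)/0.46543 + 245.2 = 407.3457
M1: Pc = R·M1+t = (+0.13303, +0.16318, +0.48987); u = 407.4·(+0.13303)/0.48987 + 302.8 = 413.4375, v = 660.1·(+0.16318)/0.48987 + 245.2 = 465.0855
M2: Pc = R·M2+t = (+0.18393, -0.08073, +0.46937); u = 407.4·(+0.18393)/0.46937 + 302.8 = 462.4424, v = 660.1·(-0.08073)/0.46937 + 245.2 = 131.6706
M3: Pc = R·M3+t = (-0.06003, -0.12958, +0.44493); u = 407.4·(-0.06003)/0.44493 + 302.8 = 247.8317, v = 660.1·(-0.12958)/0.44493 + 245.2 = 52.9583

c0=(205.70, 407.35) c1=(413.44, 465.09) c2=(462.44, 131.67) c3=(247.83, 52.96)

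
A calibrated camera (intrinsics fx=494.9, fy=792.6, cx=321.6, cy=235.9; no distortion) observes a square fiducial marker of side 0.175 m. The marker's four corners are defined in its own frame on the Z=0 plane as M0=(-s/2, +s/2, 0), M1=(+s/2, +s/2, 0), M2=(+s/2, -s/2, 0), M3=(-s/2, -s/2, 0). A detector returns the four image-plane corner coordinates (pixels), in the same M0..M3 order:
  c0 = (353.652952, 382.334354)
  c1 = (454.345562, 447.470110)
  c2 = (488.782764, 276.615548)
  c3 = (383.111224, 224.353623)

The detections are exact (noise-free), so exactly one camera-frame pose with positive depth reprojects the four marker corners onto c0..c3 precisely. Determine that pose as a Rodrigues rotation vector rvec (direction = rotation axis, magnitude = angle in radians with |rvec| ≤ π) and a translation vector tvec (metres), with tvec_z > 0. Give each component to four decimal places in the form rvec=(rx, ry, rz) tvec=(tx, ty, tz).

Intrinsics K: fx=494.9, fy=792.6, cx=321.6, cy=235.9
Marker side s = 0.175 m; corners in marker frame (Z=0):
  M0 = (-0.0875, +0.0875, 0)
  M1 = (+0.0875, +0.0875, 0)
  M2 = (+0.0875, -0.0875, 0)
  M3 = (-0.0875, -0.0875, 0)
Detected image corners:
  c0 = (353.652952, 382.334354) px
  c1 = (454.345562, 447.470110) px
  c2 = (488.782764, 276.615548) px
  c3 = (383.111224, 224.353623) px
Planar DLT: solve 8×8 A·h = b for H (H[2,2]=1):
  H  [+383.02739 -130.06097 +417.58156]
  H  [+172.28975 +979.05013 +332.31981]
  H  [-0.49153 +0.12355 +1.00000]
B = K⁻¹H; ‖b₁‖=1.252716, ‖b₂‖=1.252716; λ = 2/(‖b₁‖+‖b₂‖) = 0.798266, sign → tz>0 ⇒ λ=+0.798266
r₁ = λ·B[:,0] = (+0.87279,+0.29030,-0.39237); r₂ = λ·B[:,1] = (-0.27387,+0.95670,+0.09862)
r₃ = r₁×r₂ = (+0.40401,+0.02138,+0.91450); SVD([r₁ r₂ r₃]) → R = UVᵀ:
  R  [+0.87279 -0.27387 +0.40401]
  R  [+0.29030 +0.95670 +0.02138]
  R  [-0.39237 +0.09862 +0.91450]
t = (+0.15482, +0.09711, +0.79827) m
tr R = 2.743992; θ = arccos((tr R − 1)/2) = 0.511531 rad = 29.309°
axis k = ((R−Rᵀ)₃₂, (R−Rᵀ)₁₃, (R−Rᵀ)₂₁) / (2 sinθ) = (+0.078892, +0.813448, +0.576263)
rvec = θ·k = (+0.040356, +0.416104, +0.294776)

rvec=(0.0404, 0.4161, 0.2948) tvec=(0.1548, 0.0971, 0.7983)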